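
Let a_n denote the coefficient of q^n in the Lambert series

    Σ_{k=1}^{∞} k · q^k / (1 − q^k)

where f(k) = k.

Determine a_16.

[q^16] f(16)=16,f(8)=8,f(4)=4,f(2)=2,f(1)=1 ⇒ 31

a_16 = 31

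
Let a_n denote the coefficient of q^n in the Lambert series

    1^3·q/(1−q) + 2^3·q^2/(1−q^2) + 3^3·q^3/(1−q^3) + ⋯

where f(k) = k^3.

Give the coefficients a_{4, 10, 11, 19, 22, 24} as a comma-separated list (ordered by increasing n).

73, 1134, 1332, 6860, 11988, 16380

q^4  k|4↦f(k): 4:64 2:8 1:1  a_4=73
q^10  k|10↦f(k): 10:1000 5:125 2:8 1:1  a_10=1134
n=11: 1·11 11·1  f→[1+1331]=1332
q^19  k|19↦f(k): 19:6859 1:1  a_19=6860
n=22: 1·22 2·11 11·2 22·1  f→[1+8+1331+10648]=11988
n=24: 24·1 12·2 8·3 6·4 4·6 3·8 2·12 1·24  f→[13824+1728+512+216+64+27+8+1]=16380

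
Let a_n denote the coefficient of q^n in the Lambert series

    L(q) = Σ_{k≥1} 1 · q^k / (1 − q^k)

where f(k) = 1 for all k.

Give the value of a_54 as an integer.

a_54 = 8

n=54: 1·54 2·27 3·18 6·9 9·6 18·3 27·2 54·1  f→[1+1+1+1+1+1+1+1]=8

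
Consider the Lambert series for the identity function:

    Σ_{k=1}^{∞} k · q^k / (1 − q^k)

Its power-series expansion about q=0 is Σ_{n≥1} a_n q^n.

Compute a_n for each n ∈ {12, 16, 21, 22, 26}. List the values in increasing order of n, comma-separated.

d|12:{12,6,4,3,2,1}  Σf=12+6+4+3+2+1=28
[q^16] f(16)=16,f(8)=8,f(4)=4,f(2)=2,f(1)=1 ⇒ 31
n=21: 1·21 3·7 7·3 21·1  f→[1+3+7+21]=32
d|22:{22,11,2,1}  Σf=22+11+2+1=36
[q^26] f(1)=1,f(2)=2,f(13)=13,f(26)=26 ⇒ 42

28, 31, 32, 36, 42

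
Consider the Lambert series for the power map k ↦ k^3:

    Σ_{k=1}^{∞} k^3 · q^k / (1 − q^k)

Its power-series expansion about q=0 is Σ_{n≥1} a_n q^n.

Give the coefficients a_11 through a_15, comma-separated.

n=11: 1·11 11·1  f→[1+1331]=1332
d|12:{12,6,4,3,2,1}  Σf=1728+216+64+27+8+1=2044
[q^13] f(13)=2197,f(1)=1 ⇒ 2198
q^14  k|14↦f(k): 14:2744 7:343 2:8 1:1  a_14=3096
q^15  k|15↦f(k): 15:3375 5:125 3:27 1:1  a_15=3528

1332, 2044, 2198, 3096, 3528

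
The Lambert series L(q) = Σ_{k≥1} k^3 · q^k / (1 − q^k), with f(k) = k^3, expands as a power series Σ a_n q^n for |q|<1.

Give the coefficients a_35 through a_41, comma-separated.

43344, 55261, 50654, 61740, 61544, 73710, 68922

q^35  k|35↦f(k): 35:42875 7:343 5:125 1:1  a_35=43344
[q^36] f(1)=1,f(2)=8,f(3)=27,f(4)=64,f(6)=216,f(9)=729,f(12)=1728,f(18)=5832,f(36)=46656 ⇒ 55261
[q^37] f(37)=50653,f(1)=1 ⇒ 50654
d|38:{38,19,2,1}  Σf=54872+6859+8+1=61740
[q^39] f(39)=59319,f(13)=2197,f(3)=27,f(1)=1 ⇒ 61544
n=40: 40·1 20·2 10·4 8·5 5·8 4·10 2·20 1·40  f→[64000+8000+1000+512+125+64+8+1]=73710
n=41: 1·41 41·1  f→[1+68921]=68922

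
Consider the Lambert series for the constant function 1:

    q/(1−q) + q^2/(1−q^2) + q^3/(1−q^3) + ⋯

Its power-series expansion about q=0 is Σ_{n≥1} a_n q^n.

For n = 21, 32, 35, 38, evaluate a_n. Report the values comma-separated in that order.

[q^21] f(21)=1,f(7)=1,f(3)=1,f(1)=1 ⇒ 4
q^32  k|32↦f(k): 32:1 16:1 8:1 4:1 2:1 1:1  a_32=6
n=35: 1·35 5·7 7·5 35·1  f→[1+1+1+1]=4
d|38:{38,19,2,1}  Σf=1+1+1+1=4

4, 6, 4, 4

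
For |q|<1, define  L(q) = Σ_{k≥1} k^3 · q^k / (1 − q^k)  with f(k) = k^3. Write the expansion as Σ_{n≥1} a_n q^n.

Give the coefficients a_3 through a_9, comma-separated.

q^3  k|3↦f(k): 3:27 1:1  a_3=28
[q^4] f(4)=64,f(2)=8,f(1)=1 ⇒ 73
n=5: 1·5 5·1  f→[1+125]=126
d|6:{6,3,2,1}  Σf=216+27+8+1=252
[q^7] f(7)=343,f(1)=1 ⇒ 344
q^8  k|8↦f(k): 1:1 2:8 4:64 8:512  a_8=585
q^9  k|9↦f(k): 9:729 3:27 1:1  a_9=757

28, 73, 126, 252, 344, 585, 757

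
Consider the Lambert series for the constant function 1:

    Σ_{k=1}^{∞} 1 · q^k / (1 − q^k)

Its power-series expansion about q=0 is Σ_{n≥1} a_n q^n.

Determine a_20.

a_20 = 6

n=20: 20·1 10·2 5·4 4·5 2·10 1·20  f→[1+1+1+1+1+1]=6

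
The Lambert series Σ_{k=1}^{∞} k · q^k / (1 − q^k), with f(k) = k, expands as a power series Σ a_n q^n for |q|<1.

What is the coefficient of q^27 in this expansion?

n=27: 27·1 9·3 3·9 1·27  f→[27+9+3+1]=40

a_27 = 40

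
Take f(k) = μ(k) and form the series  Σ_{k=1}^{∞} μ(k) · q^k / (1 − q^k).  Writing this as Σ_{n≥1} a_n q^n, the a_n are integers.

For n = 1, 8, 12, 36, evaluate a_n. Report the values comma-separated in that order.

d|1:{1}  Σμ=1=1
[q^8] μ(1)=1,μ(2)=-1,μ(4)=0,μ(8)=0 ⇒ 0
q^12  k|12↦μ(k): 12:0 6:1 4:0 3:-1 2:-1 1:1  a_12=0
[q^36] μ(1)=1,μ(2)=-1,μ(3)=-1,μ(4)=0,μ(6)=1,μ(9)=0,μ(12)=0,μ(18)=0,μ(36)=0 ⇒ 0

1, 0, 0, 0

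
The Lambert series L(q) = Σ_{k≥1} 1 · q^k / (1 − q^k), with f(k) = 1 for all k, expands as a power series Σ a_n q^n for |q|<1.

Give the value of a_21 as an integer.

q^21  k|21↦f(k): 21:1 7:1 3:1 1:1  a_21=4

a_21 = 4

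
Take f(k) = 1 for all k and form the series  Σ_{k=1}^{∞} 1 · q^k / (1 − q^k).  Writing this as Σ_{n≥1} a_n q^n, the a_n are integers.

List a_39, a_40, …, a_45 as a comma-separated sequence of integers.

q^39  k|39↦f(k): 1:1 3:1 13:1 39:1  a_39=4
d|40:{1,2,4,5,8,10,20,40}  Σf=1+1+1+1+1+1+1+1=8
[q^41] f(1)=1,f(41)=1 ⇒ 2
d|42:{1,2,3,6,7,14,21,42}  Σf=1+1+1+1+1+1+1+1=8
n=43: 43·1 1·43  f→[1+1]=2
[q^44] f(1)=1,f(2)=1,f(4)=1,f(11)=1,f(22)=1,f(44)=1 ⇒ 6
n=45: 1·45 3·15 5·9 9·5 15·3 45·1  f→[1+1+1+1+1+1]=6

4, 8, 2, 8, 2, 6, 6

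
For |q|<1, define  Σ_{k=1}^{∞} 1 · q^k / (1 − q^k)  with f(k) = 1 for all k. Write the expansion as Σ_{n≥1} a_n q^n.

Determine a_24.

a_24 = 8

d|24:{24,12,8,6,4,3,2,1}  Σf=1+1+1+1+1+1+1+1=8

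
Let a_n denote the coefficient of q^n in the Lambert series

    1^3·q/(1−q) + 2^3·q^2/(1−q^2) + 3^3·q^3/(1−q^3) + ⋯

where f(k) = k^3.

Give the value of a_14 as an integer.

a_14 = 3096

n=14: 14·1 7·2 2·7 1·14  f→[2744+343+8+1]=3096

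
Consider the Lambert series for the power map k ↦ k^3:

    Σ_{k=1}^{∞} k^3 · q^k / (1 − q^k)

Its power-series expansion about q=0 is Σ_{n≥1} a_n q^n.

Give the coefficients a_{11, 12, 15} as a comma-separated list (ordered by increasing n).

1332, 2044, 3528

n=11: 1·11 11·1  f→[1+1331]=1332
d|12:{1,2,3,4,6,12}  Σf=1+8+27+64+216+1728=2044
q^15  k|15↦f(k): 1:1 3:27 5:125 15:3375  a_15=3528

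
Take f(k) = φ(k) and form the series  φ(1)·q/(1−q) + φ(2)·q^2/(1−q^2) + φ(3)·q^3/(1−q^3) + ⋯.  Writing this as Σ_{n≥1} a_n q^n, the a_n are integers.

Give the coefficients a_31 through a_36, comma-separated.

d|31:{1,31}  Σφ=1+30=31
d|32:{32,16,8,4,2,1}  Σφ=16+8+4+2+1+1=32
d|33:{1,3,11,33}  Σφ=1+2+10+20=33
n=34: 34·1 17·2 2·17 1·34  φ→[16+16+1+1]=34
d|35:{1,5,7,35}  Σφ=1+4+6+24=35
d|36:{1,2,3,4,6,9,12,18,36}  Σφ=1+1+2+2+2+6+4+6+12=36

31, 32, 33, 34, 35, 36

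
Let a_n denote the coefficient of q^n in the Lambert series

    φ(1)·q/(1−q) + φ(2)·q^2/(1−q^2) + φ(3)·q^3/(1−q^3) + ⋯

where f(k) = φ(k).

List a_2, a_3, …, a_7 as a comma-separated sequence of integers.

[q^2] φ(1)=1,φ(2)=1 ⇒ 2
[q^3] φ(1)=1,φ(3)=2 ⇒ 3
q^4  k|4↦φ(k): 1:1 2:1 4:2  a_4=4
[q^5] φ(5)=4,φ(1)=1 ⇒ 5
q^6  k|6↦φ(k): 6:2 3:2 2:1 1:1  a_6=6
n=7: 1·7 7·1  φ→[1+6]=7

2, 3, 4, 5, 6, 7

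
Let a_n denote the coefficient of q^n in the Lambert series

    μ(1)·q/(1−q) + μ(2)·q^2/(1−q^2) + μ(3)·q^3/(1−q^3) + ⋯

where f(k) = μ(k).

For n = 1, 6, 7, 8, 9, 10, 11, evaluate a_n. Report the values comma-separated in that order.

1, 0, 0, 0, 0, 0, 0

d|1:{1}  Σμ=1=1
[q^6] μ(1)=1,μ(2)=-1,μ(3)=-1,μ(6)=1 ⇒ 0
[q^7] μ(7)=-1,μ(1)=1 ⇒ 0
q^8  k|8↦μ(k): 1:1 2:-1 4:0 8:0  a_8=0
q^9  k|9↦μ(k): 9:0 3:-1 1:1  a_9=0
d|10:{1,2,5,10}  Σμ=1+(-1)+(-1)+1=0
n=11: 11·1 1·11  μ→[(-1)+1]=0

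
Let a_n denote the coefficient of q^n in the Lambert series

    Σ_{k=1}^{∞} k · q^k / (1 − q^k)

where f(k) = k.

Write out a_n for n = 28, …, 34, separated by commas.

56, 30, 72, 32, 63, 48, 54

[q^28] f(1)=1,f(2)=2,f(4)=4,f(7)=7,f(14)=14,f(28)=28 ⇒ 56
[q^29] f(29)=29,f(1)=1 ⇒ 30
q^30  k|30↦f(k): 1:1 2:2 3:3 5:5 6:6 10:10 15:15 30:30  a_30=72
[q^31] f(1)=1,f(31)=31 ⇒ 32
q^32  k|32↦f(k): 32:32 16:16 8:8 4:4 2:2 1:1  a_32=63
d|33:{1,3,11,33}  Σf=1+3+11+33=48
d|34:{1,2,17,34}  Σf=1+2+17+34=54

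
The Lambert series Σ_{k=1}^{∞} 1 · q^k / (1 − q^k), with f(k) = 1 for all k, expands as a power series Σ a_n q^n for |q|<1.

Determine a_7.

a_7 = 2

q^7  k|7↦f(k): 1:1 7:1  a_7=2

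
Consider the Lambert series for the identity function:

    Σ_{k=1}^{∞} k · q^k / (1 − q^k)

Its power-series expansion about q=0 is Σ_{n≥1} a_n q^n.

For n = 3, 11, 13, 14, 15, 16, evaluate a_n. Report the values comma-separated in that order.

[q^3] f(3)=3,f(1)=1 ⇒ 4
[q^11] f(11)=11,f(1)=1 ⇒ 12
[q^13] f(1)=1,f(13)=13 ⇒ 14
d|14:{14,7,2,1}  Σf=14+7+2+1=24
[q^15] f(1)=1,f(3)=3,f(5)=5,f(15)=15 ⇒ 24
[q^16] f(1)=1,f(2)=2,f(4)=4,f(8)=8,f(16)=16 ⇒ 31

4, 12, 14, 24, 24, 31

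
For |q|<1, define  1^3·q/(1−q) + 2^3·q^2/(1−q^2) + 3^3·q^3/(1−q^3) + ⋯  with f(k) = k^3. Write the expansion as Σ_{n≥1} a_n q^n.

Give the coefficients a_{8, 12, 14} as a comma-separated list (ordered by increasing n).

q^8  k|8↦f(k): 1:1 2:8 4:64 8:512  a_8=585
q^12  k|12↦f(k): 12:1728 6:216 4:64 3:27 2:8 1:1  a_12=2044
q^14  k|14↦f(k): 14:2744 7:343 2:8 1:1  a_14=3096

585, 2044, 3096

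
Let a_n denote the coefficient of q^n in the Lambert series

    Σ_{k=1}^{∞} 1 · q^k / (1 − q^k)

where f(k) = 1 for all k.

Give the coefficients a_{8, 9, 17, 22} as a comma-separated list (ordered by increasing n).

4, 3, 2, 4

q^8  k|8↦f(k): 8:1 4:1 2:1 1:1  a_8=4
q^9  k|9↦f(k): 9:1 3:1 1:1  a_9=3
n=17: 17·1 1·17  f→[1+1]=2
d|22:{1,2,11,22}  Σf=1+1+1+1=4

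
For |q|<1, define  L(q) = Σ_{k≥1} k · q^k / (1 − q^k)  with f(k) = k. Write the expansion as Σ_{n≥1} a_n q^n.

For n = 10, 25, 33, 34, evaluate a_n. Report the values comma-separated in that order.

18, 31, 48, 54

[q^10] f(10)=10,f(5)=5,f(2)=2,f(1)=1 ⇒ 18
n=25: 1·25 5·5 25·1  f→[1+5+25]=31
d|33:{33,11,3,1}  Σf=33+11+3+1=48
q^34  k|34↦f(k): 34:34 17:17 2:2 1:1  a_34=54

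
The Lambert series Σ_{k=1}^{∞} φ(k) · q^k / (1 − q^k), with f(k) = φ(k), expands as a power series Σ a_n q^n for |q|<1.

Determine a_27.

[q^27] φ(1)=1,φ(3)=2,φ(9)=6,φ(27)=18 ⇒ 27

a_27 = 27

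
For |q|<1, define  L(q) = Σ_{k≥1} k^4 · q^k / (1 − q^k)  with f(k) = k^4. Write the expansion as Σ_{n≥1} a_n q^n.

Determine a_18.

[q^18] f(1)=1,f(2)=16,f(3)=81,f(6)=1296,f(9)=6561,f(18)=104976 ⇒ 112931

a_18 = 112931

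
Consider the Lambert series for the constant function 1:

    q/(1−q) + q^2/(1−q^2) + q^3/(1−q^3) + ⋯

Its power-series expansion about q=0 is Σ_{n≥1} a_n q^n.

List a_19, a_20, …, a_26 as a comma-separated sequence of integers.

2, 6, 4, 4, 2, 8, 3, 4

n=19: 19·1 1·19  f→[1+1]=2
[q^20] f(1)=1,f(2)=1,f(4)=1,f(5)=1,f(10)=1,f(20)=1 ⇒ 6
d|21:{21,7,3,1}  Σf=1+1+1+1=4
q^22  k|22↦f(k): 1:1 2:1 11:1 22:1  a_22=4
[q^23] f(23)=1,f(1)=1 ⇒ 2
[q^24] f(24)=1,f(12)=1,f(8)=1,f(6)=1,f(4)=1,f(3)=1,f(2)=1,f(1)=1 ⇒ 8
[q^25] f(25)=1,f(5)=1,f(1)=1 ⇒ 3
d|26:{26,13,2,1}  Σf=1+1+1+1=4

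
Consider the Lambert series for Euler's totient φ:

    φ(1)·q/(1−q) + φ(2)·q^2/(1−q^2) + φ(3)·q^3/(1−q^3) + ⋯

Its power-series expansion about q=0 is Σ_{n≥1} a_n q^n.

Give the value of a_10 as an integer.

d|10:{10,5,2,1}  Σφ=4+4+1+1=10

a_10 = 10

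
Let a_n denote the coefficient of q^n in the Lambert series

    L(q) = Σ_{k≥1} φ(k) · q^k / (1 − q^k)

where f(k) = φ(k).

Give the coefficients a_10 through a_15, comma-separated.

d|10:{10,5,2,1}  Σφ=4+4+1+1=10
n=11: 1·11 11·1  φ→[1+10]=11
[q^12] φ(1)=1,φ(2)=1,φ(3)=2,φ(4)=2,φ(6)=2,φ(12)=4 ⇒ 12
[q^13] φ(13)=12,φ(1)=1 ⇒ 13
d|14:{14,7,2,1}  Σφ=6+6+1+1=14
[q^15] φ(15)=8,φ(5)=4,φ(3)=2,φ(1)=1 ⇒ 15

10, 11, 12, 13, 14, 15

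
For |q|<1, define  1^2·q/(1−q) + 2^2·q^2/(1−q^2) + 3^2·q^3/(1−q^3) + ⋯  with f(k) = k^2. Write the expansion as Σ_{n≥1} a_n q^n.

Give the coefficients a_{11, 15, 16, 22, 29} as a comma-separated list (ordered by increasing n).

122, 260, 341, 610, 842

[q^11] f(11)=121,f(1)=1 ⇒ 122
[q^15] f(15)=225,f(5)=25,f(3)=9,f(1)=1 ⇒ 260
d|16:{16,8,4,2,1}  Σf=256+64+16+4+1=341
d|22:{22,11,2,1}  Σf=484+121+4+1=610
q^29  k|29↦f(k): 1:1 29:841  a_29=842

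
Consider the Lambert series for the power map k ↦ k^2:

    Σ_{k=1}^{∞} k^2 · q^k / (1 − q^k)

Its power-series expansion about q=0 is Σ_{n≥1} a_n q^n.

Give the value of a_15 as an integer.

a_15 = 260

n=15: 15·1 5·3 3·5 1·15  f→[225+25+9+1]=260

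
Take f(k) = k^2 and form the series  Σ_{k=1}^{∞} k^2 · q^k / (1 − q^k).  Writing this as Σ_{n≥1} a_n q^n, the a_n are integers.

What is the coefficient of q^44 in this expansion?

d|44:{1,2,4,11,22,44}  Σf=1+4+16+121+484+1936=2562

a_44 = 2562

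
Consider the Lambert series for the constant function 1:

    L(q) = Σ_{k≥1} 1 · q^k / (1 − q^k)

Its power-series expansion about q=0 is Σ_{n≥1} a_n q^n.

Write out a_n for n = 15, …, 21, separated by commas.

[q^15] f(15)=1,f(5)=1,f(3)=1,f(1)=1 ⇒ 4
[q^16] f(16)=1,f(8)=1,f(4)=1,f(2)=1,f(1)=1 ⇒ 5
d|17:{17,1}  Σf=1+1=2
q^18  k|18↦f(k): 18:1 9:1 6:1 3:1 2:1 1:1  a_18=6
d|19:{1,19}  Σf=1+1=2
d|20:{20,10,5,4,2,1}  Σf=1+1+1+1+1+1=6
d|21:{1,3,7,21}  Σf=1+1+1+1=4

4, 5, 2, 6, 2, 6, 4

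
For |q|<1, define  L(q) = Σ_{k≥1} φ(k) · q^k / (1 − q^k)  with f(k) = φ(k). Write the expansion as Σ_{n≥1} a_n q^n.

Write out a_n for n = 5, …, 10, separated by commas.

[q^5] φ(1)=1,φ(5)=4 ⇒ 5
d|6:{1,2,3,6}  Σφ=1+1+2+2=6
n=7: 1·7 7·1  φ→[1+6]=7
[q^8] φ(8)=4,φ(4)=2,φ(2)=1,φ(1)=1 ⇒ 8
[q^9] φ(1)=1,φ(3)=2,φ(9)=6 ⇒ 9
n=10: 10·1 5·2 2·5 1·10  φ→[4+4+1+1]=10

5, 6, 7, 8, 9, 10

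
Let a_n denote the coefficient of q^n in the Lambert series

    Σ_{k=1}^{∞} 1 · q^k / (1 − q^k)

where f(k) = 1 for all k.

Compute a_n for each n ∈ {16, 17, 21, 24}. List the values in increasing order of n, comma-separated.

[q^16] f(16)=1,f(8)=1,f(4)=1,f(2)=1,f(1)=1 ⇒ 5
q^17  k|17↦f(k): 1:1 17:1  a_17=2
d|21:{21,7,3,1}  Σf=1+1+1+1=4
d|24:{1,2,3,4,6,8,12,24}  Σf=1+1+1+1+1+1+1+1=8

5, 2, 4, 8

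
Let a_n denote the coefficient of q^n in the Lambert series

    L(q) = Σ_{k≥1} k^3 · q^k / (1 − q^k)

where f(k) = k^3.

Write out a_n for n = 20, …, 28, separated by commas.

9198, 9632, 11988, 12168, 16380, 15751, 19782, 20440, 25112

d|20:{20,10,5,4,2,1}  Σf=8000+1000+125+64+8+1=9198
n=21: 21·1 7·3 3·7 1·21  f→[9261+343+27+1]=9632
[q^22] f(1)=1,f(2)=8,f(11)=1331,f(22)=10648 ⇒ 11988
[q^23] f(1)=1,f(23)=12167 ⇒ 12168
n=24: 1·24 2·12 3·8 4·6 6·4 8·3 12·2 24·1  f→[1+8+27+64+216+512+1728+13824]=16380
[q^25] f(1)=1,f(5)=125,f(25)=15625 ⇒ 15751
q^26  k|26↦f(k): 26:17576 13:2197 2:8 1:1  a_26=19782
q^27  k|27↦f(k): 1:1 3:27 9:729 27:19683  a_27=20440
q^28  k|28↦f(k): 1:1 2:8 4:64 7:343 14:2744 28:21952  a_28=25112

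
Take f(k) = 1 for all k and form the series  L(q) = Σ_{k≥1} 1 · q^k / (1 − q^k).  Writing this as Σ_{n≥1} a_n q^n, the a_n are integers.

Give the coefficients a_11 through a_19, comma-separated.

2, 6, 2, 4, 4, 5, 2, 6, 2

q^11  k|11↦f(k): 1:1 11:1  a_11=2
[q^12] f(12)=1,f(6)=1,f(4)=1,f(3)=1,f(2)=1,f(1)=1 ⇒ 6
n=13: 13·1 1·13  f→[1+1]=2
d|14:{1,2,7,14}  Σf=1+1+1+1=4
n=15: 15·1 5·3 3·5 1·15  f→[1+1+1+1]=4
d|16:{1,2,4,8,16}  Σf=1+1+1+1+1=5
q^17  k|17↦f(k): 1:1 17:1  a_17=2
d|18:{18,9,6,3,2,1}  Σf=1+1+1+1+1+1=6
[q^19] f(1)=1,f(19)=1 ⇒ 2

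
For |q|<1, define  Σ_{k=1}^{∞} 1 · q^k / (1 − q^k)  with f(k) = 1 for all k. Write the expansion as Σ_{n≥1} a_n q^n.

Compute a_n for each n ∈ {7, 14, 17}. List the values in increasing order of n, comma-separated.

[q^7] f(7)=1,f(1)=1 ⇒ 2
n=14: 14·1 7·2 2·7 1·14  f→[1+1+1+1]=4
q^17  k|17↦f(k): 1:1 17:1  a_17=2

2, 4, 2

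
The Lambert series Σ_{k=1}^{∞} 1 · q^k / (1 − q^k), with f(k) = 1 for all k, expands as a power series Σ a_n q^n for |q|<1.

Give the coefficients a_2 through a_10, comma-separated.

2, 2, 3, 2, 4, 2, 4, 3, 4

n=2: 2·1 1·2  f→[1+1]=2
d|3:{3,1}  Σf=1+1=2
[q^4] f(4)=1,f(2)=1,f(1)=1 ⇒ 3
n=5: 1·5 5·1  f→[1+1]=2
q^6  k|6↦f(k): 1:1 2:1 3:1 6:1  a_6=4
d|7:{7,1}  Σf=1+1=2
[q^8] f(8)=1,f(4)=1,f(2)=1,f(1)=1 ⇒ 4
q^9  k|9↦f(k): 1:1 3:1 9:1  a_9=3
[q^10] f(1)=1,f(2)=1,f(5)=1,f(10)=1 ⇒ 4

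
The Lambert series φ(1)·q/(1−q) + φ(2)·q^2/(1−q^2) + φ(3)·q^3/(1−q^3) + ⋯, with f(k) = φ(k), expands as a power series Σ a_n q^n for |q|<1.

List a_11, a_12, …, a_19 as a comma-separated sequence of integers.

n=11: 11·1 1·11  φ→[10+1]=11
[q^12] φ(1)=1,φ(2)=1,φ(3)=2,φ(4)=2,φ(6)=2,φ(12)=4 ⇒ 12
q^13  k|13↦φ(k): 1:1 13:12  a_13=13
q^14  k|14↦φ(k): 1:1 2:1 7:6 14:6  a_14=14
q^15  k|15↦φ(k): 15:8 5:4 3:2 1:1  a_15=15
n=16: 1·16 2·8 4·4 8·2 16·1  φ→[1+1+2+4+8]=16
q^17  k|17↦φ(k): 17:16 1:1  a_17=17
n=18: 1·18 2·9 3·6 6·3 9·2 18·1  φ→[1+1+2+2+6+6]=18
q^19  k|19↦φ(k): 19:18 1:1  a_19=19

11, 12, 13, 14, 15, 16, 17, 18, 19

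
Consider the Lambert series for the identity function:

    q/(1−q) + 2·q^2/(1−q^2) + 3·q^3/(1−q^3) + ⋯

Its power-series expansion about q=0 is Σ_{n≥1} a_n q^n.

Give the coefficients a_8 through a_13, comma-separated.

15, 13, 18, 12, 28, 14

q^8  k|8↦f(k): 1:1 2:2 4:4 8:8  a_8=15
[q^9] f(9)=9,f(3)=3,f(1)=1 ⇒ 13
n=10: 10·1 5·2 2·5 1·10  f→[10+5+2+1]=18
d|11:{11,1}  Σf=11+1=12
[q^12] f(12)=12,f(6)=6,f(4)=4,f(3)=3,f(2)=2,f(1)=1 ⇒ 28
[q^13] f(13)=13,f(1)=1 ⇒ 14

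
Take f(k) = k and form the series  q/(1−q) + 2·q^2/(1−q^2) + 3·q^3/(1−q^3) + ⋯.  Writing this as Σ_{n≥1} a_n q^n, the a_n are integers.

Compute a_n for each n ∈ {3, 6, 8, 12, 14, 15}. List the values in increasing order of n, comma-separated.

q^3  k|3↦f(k): 3:3 1:1  a_3=4
[q^6] f(6)=6,f(3)=3,f(2)=2,f(1)=1 ⇒ 12
q^8  k|8↦f(k): 8:8 4:4 2:2 1:1  a_8=15
q^12  k|12↦f(k): 1:1 2:2 3:3 4:4 6:6 12:12  a_12=28
n=14: 1·14 2·7 7·2 14·1  f→[1+2+7+14]=24
d|15:{15,5,3,1}  Σf=15+5+3+1=24

4, 12, 15, 28, 24, 24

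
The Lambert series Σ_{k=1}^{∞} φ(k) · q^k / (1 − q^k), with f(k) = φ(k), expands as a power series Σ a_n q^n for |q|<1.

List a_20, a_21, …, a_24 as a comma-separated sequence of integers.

n=20: 1·20 2·10 4·5 5·4 10·2 20·1  φ→[1+1+2+4+4+8]=20
q^21  k|21↦φ(k): 1:1 3:2 7:6 21:12  a_21=21
n=22: 22·1 11·2 2·11 1·22  φ→[10+10+1+1]=22
d|23:{23,1}  Σφ=22+1=23
q^24  k|24↦φ(k): 1:1 2:1 3:2 4:2 6:2 8:4 12:4 24:8  a_24=24

20, 21, 22, 23, 24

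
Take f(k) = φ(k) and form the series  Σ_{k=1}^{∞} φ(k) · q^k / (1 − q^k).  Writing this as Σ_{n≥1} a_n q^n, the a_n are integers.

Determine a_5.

q^5  k|5↦φ(k): 1:1 5:4  a_5=5

a_5 = 5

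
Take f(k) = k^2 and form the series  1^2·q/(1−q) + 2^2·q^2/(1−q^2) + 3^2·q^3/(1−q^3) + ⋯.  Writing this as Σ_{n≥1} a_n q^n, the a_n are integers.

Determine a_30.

a_30 = 1300

[q^30] f(1)=1,f(2)=4,f(3)=9,f(5)=25,f(6)=36,f(10)=100,f(15)=225,f(30)=900 ⇒ 1300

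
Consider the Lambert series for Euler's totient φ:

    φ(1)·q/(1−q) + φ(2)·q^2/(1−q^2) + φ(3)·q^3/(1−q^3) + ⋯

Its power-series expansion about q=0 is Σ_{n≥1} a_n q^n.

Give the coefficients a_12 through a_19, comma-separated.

d|12:{1,2,3,4,6,12}  Σφ=1+1+2+2+2+4=12
n=13: 13·1 1·13  φ→[12+1]=13
n=14: 14·1 7·2 2·7 1·14  φ→[6+6+1+1]=14
[q^15] φ(15)=8,φ(5)=4,φ(3)=2,φ(1)=1 ⇒ 15
q^16  k|16↦φ(k): 1:1 2:1 4:2 8:4 16:8  a_16=16
[q^17] φ(17)=16,φ(1)=1 ⇒ 17
[q^18] φ(1)=1,φ(2)=1,φ(3)=2,φ(6)=2,φ(9)=6,φ(18)=6 ⇒ 18
[q^19] φ(19)=18,φ(1)=1 ⇒ 19

12, 13, 14, 15, 16, 17, 18, 19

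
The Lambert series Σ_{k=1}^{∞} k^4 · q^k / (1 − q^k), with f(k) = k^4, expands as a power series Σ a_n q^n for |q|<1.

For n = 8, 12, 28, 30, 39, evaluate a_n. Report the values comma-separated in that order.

d|8:{1,2,4,8}  Σf=1+16+256+4096=4369
n=12: 12·1 6·2 4·3 3·4 2·6 1·12  f→[20736+1296+256+81+16+1]=22386
[q^28] f(28)=614656,f(14)=38416,f(7)=2401,f(4)=256,f(2)=16,f(1)=1 ⇒ 655746
d|30:{30,15,10,6,5,3,2,1}  Σf=810000+50625+10000+1296+625+81+16+1=872644
d|39:{39,13,3,1}  Σf=2313441+28561+81+1=2342084

4369, 22386, 655746, 872644, 2342084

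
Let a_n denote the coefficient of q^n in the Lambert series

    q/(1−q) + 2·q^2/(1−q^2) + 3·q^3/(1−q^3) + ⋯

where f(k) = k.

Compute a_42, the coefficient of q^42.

d|42:{1,2,3,6,7,14,21,42}  Σf=1+2+3+6+7+14+21+42=96

a_42 = 96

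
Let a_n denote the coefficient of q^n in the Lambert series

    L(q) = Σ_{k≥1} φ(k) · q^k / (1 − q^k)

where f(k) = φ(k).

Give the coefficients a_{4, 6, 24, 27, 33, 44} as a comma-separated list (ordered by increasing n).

q^4  k|4↦φ(k): 4:2 2:1 1:1  a_4=4
q^6  k|6↦φ(k): 1:1 2:1 3:2 6:2  a_6=6
d|24:{24,12,8,6,4,3,2,1}  Σφ=8+4+4+2+2+2+1+1=24
n=27: 27·1 9·3 3·9 1·27  φ→[18+6+2+1]=27
n=33: 33·1 11·3 3·11 1·33  φ→[20+10+2+1]=33
d|44:{44,22,11,4,2,1}  Σφ=20+10+10+2+1+1=44

4, 6, 24, 27, 33, 44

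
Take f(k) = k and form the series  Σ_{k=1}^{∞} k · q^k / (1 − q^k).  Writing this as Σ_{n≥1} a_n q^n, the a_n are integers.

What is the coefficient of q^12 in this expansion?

q^12  k|12↦f(k): 12:12 6:6 4:4 3:3 2:2 1:1  a_12=28

a_12 = 28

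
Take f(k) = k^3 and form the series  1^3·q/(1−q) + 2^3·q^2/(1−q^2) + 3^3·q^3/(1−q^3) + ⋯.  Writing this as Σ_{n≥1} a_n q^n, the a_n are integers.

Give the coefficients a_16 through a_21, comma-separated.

q^16  k|16↦f(k): 1:1 2:8 4:64 8:512 16:4096  a_16=4681
[q^17] f(17)=4913,f(1)=1 ⇒ 4914
n=18: 1·18 2·9 3·6 6·3 9·2 18·1  f→[1+8+27+216+729+5832]=6813
q^19  k|19↦f(k): 19:6859 1:1  a_19=6860
[q^20] f(20)=8000,f(10)=1000,f(5)=125,f(4)=64,f(2)=8,f(1)=1 ⇒ 9198
[q^21] f(21)=9261,f(7)=343,f(3)=27,f(1)=1 ⇒ 9632

4681, 4914, 6813, 6860, 9198, 9632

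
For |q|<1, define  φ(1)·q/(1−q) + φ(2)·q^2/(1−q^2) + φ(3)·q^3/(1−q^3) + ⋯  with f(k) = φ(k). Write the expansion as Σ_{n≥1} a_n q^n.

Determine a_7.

[q^7] φ(1)=1,φ(7)=6 ⇒ 7

a_7 = 7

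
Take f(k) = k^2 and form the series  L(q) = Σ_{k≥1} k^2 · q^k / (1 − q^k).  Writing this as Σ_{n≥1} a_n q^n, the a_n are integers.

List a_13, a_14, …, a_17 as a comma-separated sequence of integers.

170, 250, 260, 341, 290

n=13: 1·13 13·1  f→[1+169]=170
n=14: 14·1 7·2 2·7 1·14  f→[196+49+4+1]=250
n=15: 1·15 3·5 5·3 15·1  f→[1+9+25+225]=260
d|16:{16,8,4,2,1}  Σf=256+64+16+4+1=341
d|17:{1,17}  Σf=1+289=290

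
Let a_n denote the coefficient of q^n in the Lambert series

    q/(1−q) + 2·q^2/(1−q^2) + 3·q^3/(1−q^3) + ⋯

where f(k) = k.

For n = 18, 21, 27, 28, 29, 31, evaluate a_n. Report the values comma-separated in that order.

d|18:{1,2,3,6,9,18}  Σf=1+2+3+6+9+18=39
d|21:{1,3,7,21}  Σf=1+3+7+21=32
d|27:{27,9,3,1}  Σf=27+9+3+1=40
q^28  k|28↦f(k): 1:1 2:2 4:4 7:7 14:14 28:28  a_28=56
d|29:{1,29}  Σf=1+29=30
d|31:{31,1}  Σf=31+1=32

39, 32, 40, 56, 30, 32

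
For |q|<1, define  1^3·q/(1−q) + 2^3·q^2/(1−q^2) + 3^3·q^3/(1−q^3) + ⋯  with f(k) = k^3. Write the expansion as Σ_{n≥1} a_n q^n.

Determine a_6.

a_6 = 252

n=6: 6·1 3·2 2·3 1·6  f→[216+27+8+1]=252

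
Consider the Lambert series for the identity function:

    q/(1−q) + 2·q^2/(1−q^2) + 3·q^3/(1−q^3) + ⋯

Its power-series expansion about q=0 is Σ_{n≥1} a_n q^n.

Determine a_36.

a_36 = 91

[q^36] f(36)=36,f(18)=18,f(12)=12,f(9)=9,f(6)=6,f(4)=4,f(3)=3,f(2)=2,f(1)=1 ⇒ 91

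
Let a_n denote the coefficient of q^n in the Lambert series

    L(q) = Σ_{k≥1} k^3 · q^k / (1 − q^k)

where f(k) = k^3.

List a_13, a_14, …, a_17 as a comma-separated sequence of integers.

n=13: 13·1 1·13  f→[2197+1]=2198
n=14: 14·1 7·2 2·7 1·14  f→[2744+343+8+1]=3096
n=15: 15·1 5·3 3·5 1·15  f→[3375+125+27+1]=3528
n=16: 1·16 2·8 4·4 8·2 16·1  f→[1+8+64+512+4096]=4681
n=17: 17·1 1·17  f→[4913+1]=4914

2198, 3096, 3528, 4681, 4914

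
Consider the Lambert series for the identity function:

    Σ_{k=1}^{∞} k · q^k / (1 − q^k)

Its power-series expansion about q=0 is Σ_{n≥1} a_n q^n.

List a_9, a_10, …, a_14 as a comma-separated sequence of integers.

q^9  k|9↦f(k): 1:1 3:3 9:9  a_9=13
[q^10] f(1)=1,f(2)=2,f(5)=5,f(10)=10 ⇒ 18
n=11: 11·1 1·11  f→[11+1]=12
n=12: 12·1 6·2 4·3 3·4 2·6 1·12  f→[12+6+4+3+2+1]=28
d|13:{13,1}  Σf=13+1=14
n=14: 1·14 2·7 7·2 14·1  f→[1+2+7+14]=24

13, 18, 12, 28, 14, 24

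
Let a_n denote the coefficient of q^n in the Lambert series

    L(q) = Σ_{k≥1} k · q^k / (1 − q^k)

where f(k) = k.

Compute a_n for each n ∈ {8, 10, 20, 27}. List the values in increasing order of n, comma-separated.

15, 18, 42, 40

[q^8] f(8)=8,f(4)=4,f(2)=2,f(1)=1 ⇒ 15
q^10  k|10↦f(k): 1:1 2:2 5:5 10:10  a_10=18
d|20:{20,10,5,4,2,1}  Σf=20+10+5+4+2+1=42
n=27: 27·1 9·3 3·9 1·27  f→[27+9+3+1]=40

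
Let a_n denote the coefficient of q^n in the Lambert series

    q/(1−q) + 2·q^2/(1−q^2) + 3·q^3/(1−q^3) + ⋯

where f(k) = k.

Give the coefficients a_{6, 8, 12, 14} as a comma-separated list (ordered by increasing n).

[q^6] f(1)=1,f(2)=2,f(3)=3,f(6)=6 ⇒ 12
d|8:{1,2,4,8}  Σf=1+2+4+8=15
q^12  k|12↦f(k): 12:12 6:6 4:4 3:3 2:2 1:1  a_12=28
q^14  k|14↦f(k): 14:14 7:7 2:2 1:1  a_14=24

12, 15, 28, 24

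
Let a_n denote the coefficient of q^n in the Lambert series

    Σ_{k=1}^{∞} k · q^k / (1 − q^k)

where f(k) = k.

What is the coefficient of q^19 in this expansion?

q^19  k|19↦f(k): 19:19 1:1  a_19=20

a_19 = 20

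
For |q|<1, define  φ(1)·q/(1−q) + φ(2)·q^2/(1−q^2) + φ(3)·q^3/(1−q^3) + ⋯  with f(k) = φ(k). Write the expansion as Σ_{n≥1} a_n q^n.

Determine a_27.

[q^27] φ(27)=18,φ(9)=6,φ(3)=2,φ(1)=1 ⇒ 27

a_27 = 27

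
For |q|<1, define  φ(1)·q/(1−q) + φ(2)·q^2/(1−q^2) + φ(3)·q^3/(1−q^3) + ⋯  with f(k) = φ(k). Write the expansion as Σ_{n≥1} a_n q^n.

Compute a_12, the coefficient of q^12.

n=12: 1·12 2·6 3·4 4·3 6·2 12·1  φ→[1+1+2+2+2+4]=12

a_12 = 12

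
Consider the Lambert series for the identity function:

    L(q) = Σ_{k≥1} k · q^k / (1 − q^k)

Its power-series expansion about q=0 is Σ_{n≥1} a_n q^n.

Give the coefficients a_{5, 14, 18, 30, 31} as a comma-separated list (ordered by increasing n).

6, 24, 39, 72, 32

q^5  k|5↦f(k): 5:5 1:1  a_5=6
d|14:{14,7,2,1}  Σf=14+7+2+1=24
[q^18] f(18)=18,f(9)=9,f(6)=6,f(3)=3,f(2)=2,f(1)=1 ⇒ 39
[q^30] f(30)=30,f(15)=15,f(10)=10,f(6)=6,f(5)=5,f(3)=3,f(2)=2,f(1)=1 ⇒ 72
[q^31] f(31)=31,f(1)=1 ⇒ 32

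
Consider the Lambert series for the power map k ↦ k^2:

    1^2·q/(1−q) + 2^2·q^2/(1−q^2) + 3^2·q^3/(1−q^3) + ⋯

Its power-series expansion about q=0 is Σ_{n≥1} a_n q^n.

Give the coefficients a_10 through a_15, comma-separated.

130, 122, 210, 170, 250, 260

q^10  k|10↦f(k): 1:1 2:4 5:25 10:100  a_10=130
[q^11] f(11)=121,f(1)=1 ⇒ 122
d|12:{12,6,4,3,2,1}  Σf=144+36+16+9+4+1=210
q^13  k|13↦f(k): 13:169 1:1  a_13=170
[q^14] f(14)=196,f(7)=49,f(2)=4,f(1)=1 ⇒ 250
d|15:{1,3,5,15}  Σf=1+9+25+225=260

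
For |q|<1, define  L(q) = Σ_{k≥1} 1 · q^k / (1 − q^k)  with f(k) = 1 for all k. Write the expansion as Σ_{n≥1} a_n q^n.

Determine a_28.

n=28: 1·28 2·14 4·7 7·4 14·2 28·1  f→[1+1+1+1+1+1]=6

a_28 = 6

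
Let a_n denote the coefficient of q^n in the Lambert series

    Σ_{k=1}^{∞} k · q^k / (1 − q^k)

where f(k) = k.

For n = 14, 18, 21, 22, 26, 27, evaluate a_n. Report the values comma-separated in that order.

24, 39, 32, 36, 42, 40

[q^14] f(1)=1,f(2)=2,f(7)=7,f(14)=14 ⇒ 24
d|18:{1,2,3,6,9,18}  Σf=1+2+3+6+9+18=39
[q^21] f(21)=21,f(7)=7,f(3)=3,f(1)=1 ⇒ 32
d|22:{1,2,11,22}  Σf=1+2+11+22=36
q^26  k|26↦f(k): 1:1 2:2 13:13 26:26  a_26=42
q^27  k|27↦f(k): 1:1 3:3 9:9 27:27  a_27=40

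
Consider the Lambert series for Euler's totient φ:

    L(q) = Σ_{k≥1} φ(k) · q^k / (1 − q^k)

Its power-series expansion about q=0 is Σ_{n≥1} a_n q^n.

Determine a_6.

d|6:{1,2,3,6}  Σφ=1+1+2+2=6

a_6 = 6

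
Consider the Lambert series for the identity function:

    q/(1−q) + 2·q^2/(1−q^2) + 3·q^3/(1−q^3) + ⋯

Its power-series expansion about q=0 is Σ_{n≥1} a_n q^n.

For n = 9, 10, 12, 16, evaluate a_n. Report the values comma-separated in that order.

13, 18, 28, 31

[q^9] f(9)=9,f(3)=3,f(1)=1 ⇒ 13
d|10:{1,2,5,10}  Σf=1+2+5+10=18
[q^12] f(12)=12,f(6)=6,f(4)=4,f(3)=3,f(2)=2,f(1)=1 ⇒ 28
d|16:{16,8,4,2,1}  Σf=16+8+4+2+1=31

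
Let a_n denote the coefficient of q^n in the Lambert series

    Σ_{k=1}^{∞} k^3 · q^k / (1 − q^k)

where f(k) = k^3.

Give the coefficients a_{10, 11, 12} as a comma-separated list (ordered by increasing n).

1134, 1332, 2044

[q^10] f(1)=1,f(2)=8,f(5)=125,f(10)=1000 ⇒ 1134
d|11:{11,1}  Σf=1331+1=1332
q^12  k|12↦f(k): 12:1728 6:216 4:64 3:27 2:8 1:1  a_12=2044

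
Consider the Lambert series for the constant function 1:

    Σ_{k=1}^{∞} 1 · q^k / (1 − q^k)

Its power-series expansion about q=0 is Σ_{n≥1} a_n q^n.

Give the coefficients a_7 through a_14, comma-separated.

[q^7] f(7)=1,f(1)=1 ⇒ 2
n=8: 8·1 4·2 2·4 1·8  f→[1+1+1+1]=4
[q^9] f(1)=1,f(3)=1,f(9)=1 ⇒ 3
[q^10] f(10)=1,f(5)=1,f(2)=1,f(1)=1 ⇒ 4
[q^11] f(1)=1,f(11)=1 ⇒ 2
[q^12] f(1)=1,f(2)=1,f(3)=1,f(4)=1,f(6)=1,f(12)=1 ⇒ 6
n=13: 13·1 1·13  f→[1+1]=2
n=14: 1·14 2·7 7·2 14·1  f→[1+1+1+1]=4

2, 4, 3, 4, 2, 6, 2, 4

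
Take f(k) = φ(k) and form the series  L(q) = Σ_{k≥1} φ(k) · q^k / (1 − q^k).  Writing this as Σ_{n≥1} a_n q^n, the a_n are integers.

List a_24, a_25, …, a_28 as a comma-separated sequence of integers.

q^24  k|24↦φ(k): 24:8 12:4 8:4 6:2 4:2 3:2 2:1 1:1  a_24=24
n=25: 25·1 5·5 1·25  φ→[20+4+1]=25
n=26: 1·26 2·13 13·2 26·1  φ→[1+1+12+12]=26
n=27: 27·1 9·3 3·9 1·27  φ→[18+6+2+1]=27
d|28:{28,14,7,4,2,1}  Σφ=12+6+6+2+1+1=28

24, 25, 26, 27, 28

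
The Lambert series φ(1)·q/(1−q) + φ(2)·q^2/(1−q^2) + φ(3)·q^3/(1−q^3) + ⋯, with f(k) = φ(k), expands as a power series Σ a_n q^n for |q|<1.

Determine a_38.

[q^38] φ(1)=1,φ(2)=1,φ(19)=18,φ(38)=18 ⇒ 38

a_38 = 38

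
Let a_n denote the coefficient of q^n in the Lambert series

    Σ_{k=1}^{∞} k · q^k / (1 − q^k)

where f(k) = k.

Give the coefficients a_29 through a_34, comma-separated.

q^29  k|29↦f(k): 1:1 29:29  a_29=30
n=30: 1·30 2·15 3·10 5·6 6·5 10·3 15·2 30·1  f→[1+2+3+5+6+10+15+30]=72
d|31:{1,31}  Σf=1+31=32
d|32:{1,2,4,8,16,32}  Σf=1+2+4+8+16+32=63
[q^33] f(33)=33,f(11)=11,f(3)=3,f(1)=1 ⇒ 48
n=34: 34·1 17·2 2·17 1·34  f→[34+17+2+1]=54

30, 72, 32, 63, 48, 54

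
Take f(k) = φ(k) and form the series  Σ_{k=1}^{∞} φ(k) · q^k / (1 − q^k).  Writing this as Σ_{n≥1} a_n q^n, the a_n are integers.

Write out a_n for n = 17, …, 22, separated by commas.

d|17:{17,1}  Σφ=16+1=17
q^18  k|18↦φ(k): 18:6 9:6 6:2 3:2 2:1 1:1  a_18=18
n=19: 19·1 1·19  φ→[18+1]=19
n=20: 20·1 10·2 5·4 4·5 2·10 1·20  φ→[8+4+4+2+1+1]=20
q^21  k|21↦φ(k): 1:1 3:2 7:6 21:12  a_21=21
d|22:{1,2,11,22}  Σφ=1+1+10+10=22

17, 18, 19, 20, 21, 22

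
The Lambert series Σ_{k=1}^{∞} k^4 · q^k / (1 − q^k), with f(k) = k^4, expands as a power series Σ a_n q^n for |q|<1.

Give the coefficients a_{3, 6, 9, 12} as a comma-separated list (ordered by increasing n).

82, 1394, 6643, 22386

d|3:{1,3}  Σf=1+81=82
[q^6] f(6)=1296,f(3)=81,f(2)=16,f(1)=1 ⇒ 1394
n=9: 1·9 3·3 9·1  f→[1+81+6561]=6643
q^12  k|12↦f(k): 1:1 2:16 3:81 4:256 6:1296 12:20736  a_12=22386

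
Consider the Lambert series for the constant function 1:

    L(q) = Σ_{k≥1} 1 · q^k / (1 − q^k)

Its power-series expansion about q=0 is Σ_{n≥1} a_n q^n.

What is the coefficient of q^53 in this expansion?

a_53 = 2

q^53  k|53↦f(k): 53:1 1:1  a_53=2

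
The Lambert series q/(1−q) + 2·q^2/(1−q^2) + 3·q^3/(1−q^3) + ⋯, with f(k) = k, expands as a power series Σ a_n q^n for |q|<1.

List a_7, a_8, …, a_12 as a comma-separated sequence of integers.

q^7  k|7↦f(k): 7:7 1:1  a_7=8
d|8:{1,2,4,8}  Σf=1+2+4+8=15
q^9  k|9↦f(k): 9:9 3:3 1:1  a_9=13
n=10: 10·1 5·2 2·5 1·10  f→[10+5+2+1]=18
d|11:{11,1}  Σf=11+1=12
[q^12] f(1)=1,f(2)=2,f(3)=3,f(4)=4,f(6)=6,f(12)=12 ⇒ 28

8, 15, 13, 18, 12, 28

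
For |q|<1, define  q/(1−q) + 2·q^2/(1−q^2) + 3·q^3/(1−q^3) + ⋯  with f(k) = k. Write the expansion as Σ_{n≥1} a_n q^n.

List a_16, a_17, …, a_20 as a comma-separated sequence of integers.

31, 18, 39, 20, 42

q^16  k|16↦f(k): 16:16 8:8 4:4 2:2 1:1  a_16=31
d|17:{1,17}  Σf=1+17=18
[q^18] f(18)=18,f(9)=9,f(6)=6,f(3)=3,f(2)=2,f(1)=1 ⇒ 39
n=19: 1·19 19·1  f→[1+19]=20
n=20: 1·20 2·10 4·5 5·4 10·2 20·1  f→[1+2+4+5+10+20]=42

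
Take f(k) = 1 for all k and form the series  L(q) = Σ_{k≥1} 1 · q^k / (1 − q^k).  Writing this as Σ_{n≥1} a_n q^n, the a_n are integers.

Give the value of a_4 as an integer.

a_4 = 3

d|4:{4,2,1}  Σf=1+1+1=3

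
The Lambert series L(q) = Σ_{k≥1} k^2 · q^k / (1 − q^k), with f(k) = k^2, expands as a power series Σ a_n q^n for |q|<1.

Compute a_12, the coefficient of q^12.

a_12 = 210

q^12  k|12↦f(k): 1:1 2:4 3:9 4:16 6:36 12:144  a_12=210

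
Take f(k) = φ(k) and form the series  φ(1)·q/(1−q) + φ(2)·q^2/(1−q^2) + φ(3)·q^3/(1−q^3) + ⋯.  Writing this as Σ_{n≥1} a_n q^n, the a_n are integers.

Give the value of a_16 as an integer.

n=16: 1·16 2·8 4·4 8·2 16·1  φ→[1+1+2+4+8]=16

a_16 = 16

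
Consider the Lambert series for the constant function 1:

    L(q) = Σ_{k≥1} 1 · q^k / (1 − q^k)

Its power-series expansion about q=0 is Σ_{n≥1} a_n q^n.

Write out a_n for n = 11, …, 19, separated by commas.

n=11: 1·11 11·1  f→[1+1]=2
[q^12] f(12)=1,f(6)=1,f(4)=1,f(3)=1,f(2)=1,f(1)=1 ⇒ 6
n=13: 1·13 13·1  f→[1+1]=2
[q^14] f(14)=1,f(7)=1,f(2)=1,f(1)=1 ⇒ 4
[q^15] f(1)=1,f(3)=1,f(5)=1,f(15)=1 ⇒ 4
q^16  k|16↦f(k): 16:1 8:1 4:1 2:1 1:1  a_16=5
q^17  k|17↦f(k): 17:1 1:1  a_17=2
[q^18] f(18)=1,f(9)=1,f(6)=1,f(3)=1,f(2)=1,f(1)=1 ⇒ 6
n=19: 1·19 19·1  f→[1+1]=2

2, 6, 2, 4, 4, 5, 2, 6, 2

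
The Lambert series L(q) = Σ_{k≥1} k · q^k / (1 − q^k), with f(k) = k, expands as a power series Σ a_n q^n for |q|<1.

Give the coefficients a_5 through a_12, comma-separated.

q^5  k|5↦f(k): 1:1 5:5  a_5=6
q^6  k|6↦f(k): 1:1 2:2 3:3 6:6  a_6=12
d|7:{7,1}  Σf=7+1=8
[q^8] f(8)=8,f(4)=4,f(2)=2,f(1)=1 ⇒ 15
d|9:{9,3,1}  Σf=9+3+1=13
[q^10] f(1)=1,f(2)=2,f(5)=5,f(10)=10 ⇒ 18
[q^11] f(11)=11,f(1)=1 ⇒ 12
d|12:{1,2,3,4,6,12}  Σf=1+2+3+4+6+12=28

6, 12, 8, 15, 13, 18, 12, 28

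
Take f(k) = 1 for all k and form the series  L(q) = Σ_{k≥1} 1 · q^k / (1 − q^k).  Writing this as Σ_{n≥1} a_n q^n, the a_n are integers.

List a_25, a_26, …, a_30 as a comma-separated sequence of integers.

3, 4, 4, 6, 2, 8

d|25:{25,5,1}  Σf=1+1+1=3
d|26:{26,13,2,1}  Σf=1+1+1+1=4
n=27: 27·1 9·3 3·9 1·27  f→[1+1+1+1]=4
[q^28] f(28)=1,f(14)=1,f(7)=1,f(4)=1,f(2)=1,f(1)=1 ⇒ 6
d|29:{1,29}  Σf=1+1=2
n=30: 30·1 15·2 10·3 6·5 5·6 3·10 2·15 1·30  f→[1+1+1+1+1+1+1+1]=8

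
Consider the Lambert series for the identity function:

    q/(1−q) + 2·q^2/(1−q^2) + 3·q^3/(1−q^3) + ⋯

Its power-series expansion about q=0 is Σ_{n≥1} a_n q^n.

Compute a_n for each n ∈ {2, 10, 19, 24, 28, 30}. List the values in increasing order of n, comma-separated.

q^2  k|2↦f(k): 2:2 1:1  a_2=3
[q^10] f(1)=1,f(2)=2,f(5)=5,f(10)=10 ⇒ 18
d|19:{19,1}  Σf=19+1=20
[q^24] f(1)=1,f(2)=2,f(3)=3,f(4)=4,f(6)=6,f(8)=8,f(12)=12,f(24)=24 ⇒ 60
q^28  k|28↦f(k): 28:28 14:14 7:7 4:4 2:2 1:1  a_28=56
[q^30] f(1)=1,f(2)=2,f(3)=3,f(5)=5,f(6)=6,f(10)=10,f(15)=15,f(30)=30 ⇒ 72

3, 18, 20, 60, 56, 72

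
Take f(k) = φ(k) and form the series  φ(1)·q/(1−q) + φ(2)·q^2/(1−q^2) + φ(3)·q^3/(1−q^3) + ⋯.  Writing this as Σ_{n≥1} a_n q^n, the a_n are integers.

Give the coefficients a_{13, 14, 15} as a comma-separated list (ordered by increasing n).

q^13  k|13↦φ(k): 1:1 13:12  a_13=13
q^14  k|14↦φ(k): 1:1 2:1 7:6 14:6  a_14=14
[q^15] φ(1)=1,φ(3)=2,φ(5)=4,φ(15)=8 ⇒ 15

13, 14, 15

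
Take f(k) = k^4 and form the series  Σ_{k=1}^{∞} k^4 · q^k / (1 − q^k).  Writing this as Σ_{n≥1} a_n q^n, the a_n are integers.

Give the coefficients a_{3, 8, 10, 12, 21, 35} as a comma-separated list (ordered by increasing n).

d|3:{3,1}  Σf=81+1=82
q^8  k|8↦f(k): 8:4096 4:256 2:16 1:1  a_8=4369
[q^10] f(10)=10000,f(5)=625,f(2)=16,f(1)=1 ⇒ 10642
q^12  k|12↦f(k): 12:20736 6:1296 4:256 3:81 2:16 1:1  a_12=22386
q^21  k|21↦f(k): 1:1 3:81 7:2401 21:194481  a_21=196964
n=35: 35·1 7·5 5·7 1·35  f→[1500625+2401+625+1]=1503652

82, 4369, 10642, 22386, 196964, 1503652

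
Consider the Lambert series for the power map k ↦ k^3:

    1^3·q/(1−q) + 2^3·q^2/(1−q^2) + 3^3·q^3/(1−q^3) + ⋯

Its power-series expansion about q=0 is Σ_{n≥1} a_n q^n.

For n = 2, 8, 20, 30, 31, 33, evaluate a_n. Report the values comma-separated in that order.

9, 585, 9198, 31752, 29792, 37296

[q^2] f(2)=8,f(1)=1 ⇒ 9
[q^8] f(1)=1,f(2)=8,f(4)=64,f(8)=512 ⇒ 585
[q^20] f(1)=1,f(2)=8,f(4)=64,f(5)=125,f(10)=1000,f(20)=8000 ⇒ 9198
n=30: 1·30 2·15 3·10 5·6 6·5 10·3 15·2 30·1  f→[1+8+27+125+216+1000+3375+27000]=31752
d|31:{31,1}  Σf=29791+1=29792
[q^33] f(1)=1,f(3)=27,f(11)=1331,f(33)=35937 ⇒ 37296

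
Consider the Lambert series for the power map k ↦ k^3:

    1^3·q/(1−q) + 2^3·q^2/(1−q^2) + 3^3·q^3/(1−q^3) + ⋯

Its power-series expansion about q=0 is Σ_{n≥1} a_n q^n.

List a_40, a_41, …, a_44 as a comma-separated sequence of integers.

73710, 68922, 86688, 79508, 97236

[q^40] f(40)=64000,f(20)=8000,f(10)=1000,f(8)=512,f(5)=125,f(4)=64,f(2)=8,f(1)=1 ⇒ 73710
d|41:{41,1}  Σf=68921+1=68922
q^42  k|42↦f(k): 1:1 2:8 3:27 6:216 7:343 14:2744 21:9261 42:74088  a_42=86688
[q^43] f(1)=1,f(43)=79507 ⇒ 79508
n=44: 1·44 2·22 4·11 11·4 22·2 44·1  f→[1+8+64+1331+10648+85184]=97236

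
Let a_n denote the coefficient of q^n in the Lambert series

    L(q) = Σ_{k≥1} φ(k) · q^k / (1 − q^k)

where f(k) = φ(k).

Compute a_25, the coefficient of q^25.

n=25: 1·25 5·5 25·1  φ→[1+4+20]=25

a_25 = 25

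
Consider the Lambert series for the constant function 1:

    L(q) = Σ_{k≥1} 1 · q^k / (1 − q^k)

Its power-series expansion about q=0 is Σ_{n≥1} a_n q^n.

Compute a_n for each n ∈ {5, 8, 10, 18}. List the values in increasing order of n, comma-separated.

2, 4, 4, 6

[q^5] f(1)=1,f(5)=1 ⇒ 2
n=8: 1·8 2·4 4·2 8·1  f→[1+1+1+1]=4
q^10  k|10↦f(k): 10:1 5:1 2:1 1:1  a_10=4
d|18:{1,2,3,6,9,18}  Σf=1+1+1+1+1+1=6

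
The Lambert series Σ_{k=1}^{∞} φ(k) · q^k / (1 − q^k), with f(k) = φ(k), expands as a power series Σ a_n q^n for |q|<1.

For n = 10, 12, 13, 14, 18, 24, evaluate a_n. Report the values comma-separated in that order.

[q^10] φ(1)=1,φ(2)=1,φ(5)=4,φ(10)=4 ⇒ 10
[q^12] φ(12)=4,φ(6)=2,φ(4)=2,φ(3)=2,φ(2)=1,φ(1)=1 ⇒ 12
n=13: 1·13 13·1  φ→[1+12]=13
d|14:{14,7,2,1}  Σφ=6+6+1+1=14
[q^18] φ(1)=1,φ(2)=1,φ(3)=2,φ(6)=2,φ(9)=6,φ(18)=6 ⇒ 18
q^24  k|24↦φ(k): 1:1 2:1 3:2 4:2 6:2 8:4 12:4 24:8  a_24=24

10, 12, 13, 14, 18, 24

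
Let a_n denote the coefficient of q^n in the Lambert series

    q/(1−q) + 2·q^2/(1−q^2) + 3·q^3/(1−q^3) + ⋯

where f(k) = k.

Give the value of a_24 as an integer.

a_24 = 60

n=24: 1·24 2·12 3·8 4·6 6·4 8·3 12·2 24·1  f→[1+2+3+4+6+8+12+24]=60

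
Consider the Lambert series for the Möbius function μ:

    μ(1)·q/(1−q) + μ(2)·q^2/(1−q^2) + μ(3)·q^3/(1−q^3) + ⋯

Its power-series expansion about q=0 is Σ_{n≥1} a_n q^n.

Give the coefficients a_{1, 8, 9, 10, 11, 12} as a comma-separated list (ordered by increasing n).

1, 0, 0, 0, 0, 0

q^1  k|1↦μ(k): 1:1  a_1=1
[q^8] μ(8)=0,μ(4)=0,μ(2)=-1,μ(1)=1 ⇒ 0
n=9: 9·1 3·3 1·9  μ→[0+(-1)+1]=0
q^10  k|10↦μ(k): 10:1 5:-1 2:-1 1:1  a_10=0
n=11: 11·1 1·11  μ→[(-1)+1]=0
q^12  k|12↦μ(k): 12:0 6:1 4:0 3:-1 2:-1 1:1  a_12=0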